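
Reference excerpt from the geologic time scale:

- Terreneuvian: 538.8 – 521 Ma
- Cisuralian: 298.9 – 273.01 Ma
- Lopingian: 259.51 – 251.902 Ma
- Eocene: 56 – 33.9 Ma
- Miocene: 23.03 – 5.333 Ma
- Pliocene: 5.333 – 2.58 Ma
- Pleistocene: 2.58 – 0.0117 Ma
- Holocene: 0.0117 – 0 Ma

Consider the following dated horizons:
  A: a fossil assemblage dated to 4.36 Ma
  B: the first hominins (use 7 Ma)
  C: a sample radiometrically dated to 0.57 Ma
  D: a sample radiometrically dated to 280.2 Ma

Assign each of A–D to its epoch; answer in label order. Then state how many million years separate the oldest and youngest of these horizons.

A: 4.36 Ma lies in 5.333–2.58 Ma, so Pliocene.
B: 7 Ma lies in 23.03–5.333 Ma, so Miocene.
C: 0.57 Ma lies in 2.58–0.0117 Ma, so Pleistocene.
D: 280.2 Ma lies in 298.9–273.01 Ma, so Cisuralian.
Oldest = 280.2 Ma, youngest = 0.57 Ma → span 279.63 Myr.

A — Pliocene; B — Miocene; C — Pleistocene; D — Cisuralian; span 279.63 million years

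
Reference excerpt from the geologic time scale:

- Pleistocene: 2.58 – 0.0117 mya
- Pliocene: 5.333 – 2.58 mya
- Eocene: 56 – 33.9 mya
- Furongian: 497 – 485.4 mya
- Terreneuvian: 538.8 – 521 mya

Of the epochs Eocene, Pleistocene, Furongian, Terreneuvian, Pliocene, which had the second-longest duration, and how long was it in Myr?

Durations: Eocene 22.1; Pleistocene 2.5683; Furongian 11.6; Terreneuvian 17.8; Pliocene 2.753 Myr.
Sorted longest-first: Eocene (22.1), Terreneuvian (17.8), Furongian (11.6), Pliocene (2.753), Pleistocene (2.5683).
The second longest is Terreneuvian at 17.8 Myr.

Terreneuvian, 17.8 million years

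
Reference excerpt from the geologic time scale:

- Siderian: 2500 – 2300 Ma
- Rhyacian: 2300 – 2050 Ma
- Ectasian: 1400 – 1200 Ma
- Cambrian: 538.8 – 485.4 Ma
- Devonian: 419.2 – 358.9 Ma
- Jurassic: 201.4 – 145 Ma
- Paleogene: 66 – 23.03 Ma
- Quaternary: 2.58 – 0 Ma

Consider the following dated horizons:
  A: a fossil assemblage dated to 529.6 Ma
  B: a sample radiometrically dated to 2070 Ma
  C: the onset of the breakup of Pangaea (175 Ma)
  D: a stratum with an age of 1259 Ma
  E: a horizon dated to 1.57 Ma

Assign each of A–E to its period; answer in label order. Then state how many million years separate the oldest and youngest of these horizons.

A — Cambrian; B — Rhyacian; C — Jurassic; D — Ectasian; E — Quaternary; span 2068.43 million years

A: 529.6 Ma lies in 538.8–485.4 Ma, so Cambrian.
B: 2070 Ma lies in 2300–2050 Ma, so Rhyacian.
C: 175 Ma lies in 201.4–145 Ma, so Jurassic.
D: 1259 Ma lies in 1400–1200 Ma, so Ectasian.
E: 1.57 Ma lies in 2.58–0 Ma, so Quaternary.
Oldest = 2070 Ma, youngest = 1.57 Ma → span 2068.43 Myr.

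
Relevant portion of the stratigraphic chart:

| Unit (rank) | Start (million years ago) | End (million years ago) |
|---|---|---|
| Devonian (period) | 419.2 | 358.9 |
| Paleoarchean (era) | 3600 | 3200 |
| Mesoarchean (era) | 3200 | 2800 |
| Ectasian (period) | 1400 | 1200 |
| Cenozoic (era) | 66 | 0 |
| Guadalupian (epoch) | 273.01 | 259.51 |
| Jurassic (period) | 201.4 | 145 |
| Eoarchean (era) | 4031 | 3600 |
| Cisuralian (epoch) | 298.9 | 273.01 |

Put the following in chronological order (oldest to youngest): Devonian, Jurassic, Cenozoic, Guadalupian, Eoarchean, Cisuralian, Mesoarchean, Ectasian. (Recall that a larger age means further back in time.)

Read off each span (Ma): Devonian 419.2–358.9; Jurassic 201.4–145; Cenozoic 66–0; Guadalupian 273.01–259.51; Eoarchean 4031–3600; Cisuralian 298.9–273.01; Mesoarchean 3200–2800; Ectasian 1400–1200.
Larger Ma is older, so oldest→youngest is Eoarchean, Mesoarchean, Ectasian, Devonian, Cisuralian, Guadalupian, Jurassic, Cenozoic.

Eoarchean → Mesoarchean → Ectasian → Devonian → Cisuralian → Guadalupian → Jurassic → Cenozoic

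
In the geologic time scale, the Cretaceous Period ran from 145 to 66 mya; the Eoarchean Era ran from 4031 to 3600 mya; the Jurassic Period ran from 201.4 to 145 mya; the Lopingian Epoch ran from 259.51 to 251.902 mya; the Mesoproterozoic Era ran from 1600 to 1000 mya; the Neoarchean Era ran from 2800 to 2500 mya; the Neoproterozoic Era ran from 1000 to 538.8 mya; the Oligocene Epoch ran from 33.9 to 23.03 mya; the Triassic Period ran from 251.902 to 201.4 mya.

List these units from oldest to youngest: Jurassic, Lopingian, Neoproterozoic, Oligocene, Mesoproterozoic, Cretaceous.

Mesoproterozoic, then Neoproterozoic, then Lopingian, then Jurassic, then Cretaceous, then Oligocene

Read off each span (Ma): Jurassic 201.4–145; Lopingian 259.51–251.902; Neoproterozoic 1000–538.8; Oligocene 33.9–23.03; Mesoproterozoic 1600–1000; Cretaceous 145–66.
Larger Ma is older, so oldest→youngest is Mesoproterozoic, Neoproterozoic, Lopingian, Jurassic, Cretaceous, Oligocene.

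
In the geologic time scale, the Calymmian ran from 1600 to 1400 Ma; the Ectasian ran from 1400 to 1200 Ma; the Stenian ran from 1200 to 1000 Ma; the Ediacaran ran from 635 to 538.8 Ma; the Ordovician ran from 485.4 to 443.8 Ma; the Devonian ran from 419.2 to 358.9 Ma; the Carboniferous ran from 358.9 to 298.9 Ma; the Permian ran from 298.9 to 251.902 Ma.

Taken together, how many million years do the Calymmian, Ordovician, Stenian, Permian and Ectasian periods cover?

688.598 million years

Each duration: Calymmian = 200; Ordovician = 41.6; Stenian = 200; Permian = 46.998; Ectasian = 200.
Sum: 200 + 41.6 + 200 + 46.998 + 200 = 688.598 Myr.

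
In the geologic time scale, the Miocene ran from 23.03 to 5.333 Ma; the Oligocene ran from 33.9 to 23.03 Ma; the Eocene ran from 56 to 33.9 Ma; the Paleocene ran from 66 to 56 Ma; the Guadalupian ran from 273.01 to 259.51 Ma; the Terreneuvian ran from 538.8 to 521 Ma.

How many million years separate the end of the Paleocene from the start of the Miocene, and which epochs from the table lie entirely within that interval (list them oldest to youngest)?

32.97 million years; Eocene, Oligocene

End of Paleocene = 56 Ma; start of Miocene = 23.03 Ma.
Gap = 56 − 23.03 = 32.97 Myr.
Epochs wholly inside 56–23.03 Ma: Eocene (56–33.9), Oligocene (33.9–23.03).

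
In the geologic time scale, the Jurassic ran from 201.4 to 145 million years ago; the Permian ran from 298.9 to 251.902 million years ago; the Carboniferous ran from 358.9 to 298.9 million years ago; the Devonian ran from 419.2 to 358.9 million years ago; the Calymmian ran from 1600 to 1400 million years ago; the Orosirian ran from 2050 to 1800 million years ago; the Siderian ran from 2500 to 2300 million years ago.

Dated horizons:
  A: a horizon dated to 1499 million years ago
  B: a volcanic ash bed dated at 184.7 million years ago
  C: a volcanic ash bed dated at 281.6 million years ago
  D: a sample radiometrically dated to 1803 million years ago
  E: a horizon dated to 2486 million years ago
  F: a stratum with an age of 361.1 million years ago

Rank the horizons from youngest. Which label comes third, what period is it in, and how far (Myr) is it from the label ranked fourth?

F, in the Devonian; 1137.9 million years to A

Sorted youngest-first by Ma: B (184.7), C (281.6), F (361.1), A (1499), D (1803), E (2486).
The third youngest is F at 361.1 Ma, which lies in 419.2–358.9 Ma: the Devonian.
The fourth youngest is A at 1499 Ma; separation = |361.1 − 1499| = 1137.9 Myr.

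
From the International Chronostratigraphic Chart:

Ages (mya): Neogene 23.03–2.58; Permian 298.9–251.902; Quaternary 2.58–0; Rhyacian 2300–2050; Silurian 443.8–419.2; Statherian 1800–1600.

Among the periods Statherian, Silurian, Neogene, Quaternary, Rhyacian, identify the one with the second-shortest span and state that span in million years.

Neogene, 20.45 million years

Durations: Statherian 200; Silurian 24.6; Neogene 20.45; Quaternary 2.58; Rhyacian 250 Myr.
Sorted shortest-first: Quaternary (2.58), Neogene (20.45), Silurian (24.6), Statherian (200), Rhyacian (250).
The second shortest is Neogene at 20.45 Myr.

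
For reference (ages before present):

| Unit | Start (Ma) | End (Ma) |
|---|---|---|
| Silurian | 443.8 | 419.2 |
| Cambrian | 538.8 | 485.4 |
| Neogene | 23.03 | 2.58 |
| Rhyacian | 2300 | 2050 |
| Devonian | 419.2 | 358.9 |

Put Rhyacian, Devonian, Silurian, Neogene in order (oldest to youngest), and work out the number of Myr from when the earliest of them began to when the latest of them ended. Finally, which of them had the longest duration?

Rhyacian, Silurian, Devonian, Neogene; total span 2297.42 Myr; longest is Rhyacian

From the excerpt: Rhyacian 2300–2050; Devonian 419.2–358.9; Silurian 443.8–419.2; Neogene 23.03–2.58 (Ma).
Larger Ma is earlier, so the oldest is Rhyacian and the youngest is Neogene; oldest to youngest: Rhyacian, Silurian, Devonian, Neogene.
Oldest start 2300 minus youngest end 2.58 gives 2297.42 Myr overall.
Individual lengths (start − end): Silurian 24.6; Neogene 20.45; Devonian 60.3; Rhyacian 250. The largest is Rhyacian at 250 Myr.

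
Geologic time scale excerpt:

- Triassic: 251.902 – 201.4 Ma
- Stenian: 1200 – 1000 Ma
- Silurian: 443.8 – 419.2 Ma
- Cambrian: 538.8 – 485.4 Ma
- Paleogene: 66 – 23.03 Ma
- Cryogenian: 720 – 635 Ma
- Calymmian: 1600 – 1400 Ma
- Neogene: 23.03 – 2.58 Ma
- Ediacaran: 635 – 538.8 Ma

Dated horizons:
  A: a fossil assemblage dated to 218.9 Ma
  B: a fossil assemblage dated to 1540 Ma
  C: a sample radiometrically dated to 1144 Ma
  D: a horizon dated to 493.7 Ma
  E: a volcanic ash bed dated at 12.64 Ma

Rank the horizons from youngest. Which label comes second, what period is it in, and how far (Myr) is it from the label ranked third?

Smaller Ma means younger, so youngest first: E 12.64 < A 218.9 < D 493.7 < C 1144 < B 1540.
Counting 2 along gives A (218.9 Ma); the excerpt puts that inside the Triassic, 251.902–201.4 Ma.
Next in line is D (493.7 Ma), and 493.7 − 218.9 = 274.8 Myr.

A, in the Triassic; 274.8 million years to D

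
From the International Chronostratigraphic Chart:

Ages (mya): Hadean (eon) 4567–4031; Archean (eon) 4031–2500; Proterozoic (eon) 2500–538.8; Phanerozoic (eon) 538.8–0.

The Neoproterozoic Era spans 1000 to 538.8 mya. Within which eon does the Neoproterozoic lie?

The Neoproterozoic (1000–538.8 Ma) lies entirely within 2500–538.8 Ma, the Proterozoic Eon.

Proterozoic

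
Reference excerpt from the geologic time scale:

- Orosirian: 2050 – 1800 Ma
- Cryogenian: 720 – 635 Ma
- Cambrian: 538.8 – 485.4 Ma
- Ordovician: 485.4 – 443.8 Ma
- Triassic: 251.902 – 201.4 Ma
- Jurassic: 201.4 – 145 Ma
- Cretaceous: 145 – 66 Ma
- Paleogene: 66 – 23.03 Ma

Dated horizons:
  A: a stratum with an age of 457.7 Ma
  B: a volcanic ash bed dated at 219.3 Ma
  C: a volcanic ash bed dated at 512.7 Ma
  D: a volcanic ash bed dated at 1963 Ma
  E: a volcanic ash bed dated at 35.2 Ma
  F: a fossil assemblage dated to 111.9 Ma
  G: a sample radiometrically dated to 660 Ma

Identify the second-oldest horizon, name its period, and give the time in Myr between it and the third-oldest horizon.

G, in the Cryogenian; 147.3 million years to C

Sorted oldest-first by Ma: D (1963), G (660), C (512.7), A (457.7), B (219.3), F (111.9), E (35.2).
The second oldest is G at 660 Ma, which lies in 720–635 Ma: the Cryogenian.
The third oldest is C at 512.7 Ma; separation = |660 − 512.7| = 147.3 Myr.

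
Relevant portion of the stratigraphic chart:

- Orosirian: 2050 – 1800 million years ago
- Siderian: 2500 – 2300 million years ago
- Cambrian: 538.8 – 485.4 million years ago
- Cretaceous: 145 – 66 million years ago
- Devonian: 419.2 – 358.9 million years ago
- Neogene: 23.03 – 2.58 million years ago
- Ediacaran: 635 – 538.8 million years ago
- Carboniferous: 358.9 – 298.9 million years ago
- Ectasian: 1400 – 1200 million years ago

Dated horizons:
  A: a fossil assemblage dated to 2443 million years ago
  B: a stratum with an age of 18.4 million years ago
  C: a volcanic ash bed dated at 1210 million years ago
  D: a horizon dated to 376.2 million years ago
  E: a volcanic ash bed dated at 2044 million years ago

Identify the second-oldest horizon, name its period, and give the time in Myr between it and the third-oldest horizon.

Sorted oldest-first by Ma: A (2443), E (2044), C (1210), D (376.2), B (18.4).
The second oldest is E at 2044 Ma, which lies in 2050–1800 Ma: the Orosirian.
The third oldest is C at 1210 Ma; separation = |2044 − 1210| = 834 Myr.

E, in the Orosirian; 834 million years to C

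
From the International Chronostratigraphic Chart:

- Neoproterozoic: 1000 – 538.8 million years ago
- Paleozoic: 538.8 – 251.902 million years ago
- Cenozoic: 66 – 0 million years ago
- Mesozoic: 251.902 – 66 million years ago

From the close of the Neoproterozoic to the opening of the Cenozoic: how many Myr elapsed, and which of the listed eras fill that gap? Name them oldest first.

End of Neoproterozoic = 538.8 Ma; start of Cenozoic = 66 Ma.
Gap = 538.8 − 66 = 472.8 Myr.
Eras wholly inside 538.8–66 Ma: Paleozoic (538.8–251.902), Mesozoic (251.902–66).

472.8 million years; Paleozoic, Mesozoic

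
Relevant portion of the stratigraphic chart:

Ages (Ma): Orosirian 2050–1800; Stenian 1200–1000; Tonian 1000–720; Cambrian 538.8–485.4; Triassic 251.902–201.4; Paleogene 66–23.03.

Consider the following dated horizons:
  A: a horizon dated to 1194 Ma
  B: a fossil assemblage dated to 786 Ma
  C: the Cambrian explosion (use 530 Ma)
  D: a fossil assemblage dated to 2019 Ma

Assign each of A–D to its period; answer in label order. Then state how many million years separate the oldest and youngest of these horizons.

A: 1194 Ma lies in 1200–1000 Ma, so Stenian.
B: 786 Ma lies in 1000–720 Ma, so Tonian.
C: 530 Ma lies in 538.8–485.4 Ma, so Cambrian.
D: 2019 Ma lies in 2050–1800 Ma, so Orosirian.
Oldest = 2019 Ma, youngest = 530 Ma → span 1489 Myr.

A — Stenian; B — Tonian; C — Cambrian; D — Orosirian; span 1489 million years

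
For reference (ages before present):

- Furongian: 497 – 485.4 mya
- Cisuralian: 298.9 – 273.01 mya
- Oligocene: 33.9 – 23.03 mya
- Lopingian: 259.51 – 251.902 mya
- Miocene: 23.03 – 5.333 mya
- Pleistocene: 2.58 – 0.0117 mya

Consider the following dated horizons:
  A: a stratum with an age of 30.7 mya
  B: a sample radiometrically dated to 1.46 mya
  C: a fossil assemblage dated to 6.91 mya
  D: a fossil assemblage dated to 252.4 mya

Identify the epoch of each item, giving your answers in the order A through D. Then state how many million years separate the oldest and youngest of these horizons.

Match each age against the start–end ranges in the excerpt: A = 30.7 Ma → Oligocene (33.9–23.03); B = 1.46 Ma → Pleistocene (2.58–0.0117); C = 6.91 Ma → Miocene (23.03–5.333); D = 252.4 Ma → Lopingian (259.51–251.902).
The largest age is 252.4 Ma and the smallest is 1.46 Ma; their difference is 250.94 Myr.

A — Oligocene; B — Pleistocene; C — Miocene; D — Lopingian; span 250.94 million years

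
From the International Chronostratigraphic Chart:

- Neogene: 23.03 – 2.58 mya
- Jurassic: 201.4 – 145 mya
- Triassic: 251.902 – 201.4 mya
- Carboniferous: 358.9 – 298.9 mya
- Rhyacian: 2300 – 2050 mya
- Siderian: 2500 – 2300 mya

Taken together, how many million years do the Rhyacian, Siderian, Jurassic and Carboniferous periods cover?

566.4 million years

Duration is start − end for each: (2300 − 2050) + (2500 − 2300) + (201.4 − 145) + (358.9 − 298.9).
That is 250 + 200 + 56.4 + 60, which totals 566.4 million years.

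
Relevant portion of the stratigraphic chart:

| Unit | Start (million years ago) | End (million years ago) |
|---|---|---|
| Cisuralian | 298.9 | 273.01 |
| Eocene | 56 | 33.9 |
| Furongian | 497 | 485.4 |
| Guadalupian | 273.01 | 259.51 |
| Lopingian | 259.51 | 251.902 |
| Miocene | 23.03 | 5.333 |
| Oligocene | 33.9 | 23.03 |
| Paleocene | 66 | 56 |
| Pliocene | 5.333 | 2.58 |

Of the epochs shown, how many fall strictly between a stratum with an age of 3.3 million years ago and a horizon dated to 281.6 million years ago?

281.6 Ma sits inside the Cisuralian (298.9–273.01) and 3.3 Ma inside the Pliocene (5.333–2.58); neither of those is wholly between the two dates.
The listed epochs lying completely between them are Guadalupian, Lopingian, Paleocene, Eocene, Oligocene, Miocene — 6 in all.

6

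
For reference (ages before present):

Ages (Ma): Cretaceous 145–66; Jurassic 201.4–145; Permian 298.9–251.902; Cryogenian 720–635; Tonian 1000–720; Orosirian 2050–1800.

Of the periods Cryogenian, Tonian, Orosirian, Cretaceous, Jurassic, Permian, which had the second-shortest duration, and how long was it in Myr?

Jurassic, 56.4 million years

Durations: Cryogenian 85; Tonian 280; Orosirian 250; Cretaceous 79; Jurassic 56.4; Permian 46.998 Myr.
Sorted shortest-first: Permian (46.998), Jurassic (56.4), Cretaceous (79), Cryogenian (85), Orosirian (250), Tonian (280).
The second shortest is Jurassic at 56.4 Myr.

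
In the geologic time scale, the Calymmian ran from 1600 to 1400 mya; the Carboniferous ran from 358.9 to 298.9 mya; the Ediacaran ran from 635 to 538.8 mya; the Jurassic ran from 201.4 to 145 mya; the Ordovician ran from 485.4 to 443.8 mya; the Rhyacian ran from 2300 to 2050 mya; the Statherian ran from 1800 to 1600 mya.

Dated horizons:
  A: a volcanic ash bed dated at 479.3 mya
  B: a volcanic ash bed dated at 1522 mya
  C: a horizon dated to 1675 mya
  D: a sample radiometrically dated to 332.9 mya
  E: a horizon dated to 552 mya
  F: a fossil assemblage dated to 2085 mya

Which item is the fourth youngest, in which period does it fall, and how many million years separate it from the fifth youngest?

Sorted youngest-first by Ma: D (332.9), A (479.3), E (552), B (1522), C (1675), F (2085).
The fourth youngest is B at 1522 Ma, which lies in 1600–1400 Ma: the Calymmian.
The fifth youngest is C at 1675 Ma; separation = |1522 − 1675| = 153 Myr.

B, in the Calymmian; 153 million years to C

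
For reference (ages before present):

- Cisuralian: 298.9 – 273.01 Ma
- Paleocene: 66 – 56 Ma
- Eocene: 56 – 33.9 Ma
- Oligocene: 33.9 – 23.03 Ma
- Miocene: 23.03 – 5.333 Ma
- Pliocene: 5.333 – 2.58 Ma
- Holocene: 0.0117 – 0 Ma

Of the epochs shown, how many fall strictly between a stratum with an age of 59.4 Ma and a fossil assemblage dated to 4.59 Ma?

The older date is 59.4 Ma and the younger is 4.59 Ma.
Epochs with start < 59.4 and end > 4.59 Ma: Eocene (56–33.9), Oligocene (33.9–23.03), Miocene (23.03–5.333).
That is 3 complete epochs.

3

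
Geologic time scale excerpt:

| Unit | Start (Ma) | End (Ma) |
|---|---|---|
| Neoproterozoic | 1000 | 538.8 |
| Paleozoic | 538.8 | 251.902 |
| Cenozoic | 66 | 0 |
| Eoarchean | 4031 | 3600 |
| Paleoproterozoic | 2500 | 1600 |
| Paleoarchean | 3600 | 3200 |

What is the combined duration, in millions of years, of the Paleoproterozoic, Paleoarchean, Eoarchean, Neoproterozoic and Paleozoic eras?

Duration is start − end for each: (2500 − 1600) + (3600 − 3200) + (4031 − 3600) + (1000 − 538.8) + (538.8 − 251.902).
That is 900 + 400 + 431 + 461.2 + 286.898, which totals 2479.098 million years.

2479.098 million years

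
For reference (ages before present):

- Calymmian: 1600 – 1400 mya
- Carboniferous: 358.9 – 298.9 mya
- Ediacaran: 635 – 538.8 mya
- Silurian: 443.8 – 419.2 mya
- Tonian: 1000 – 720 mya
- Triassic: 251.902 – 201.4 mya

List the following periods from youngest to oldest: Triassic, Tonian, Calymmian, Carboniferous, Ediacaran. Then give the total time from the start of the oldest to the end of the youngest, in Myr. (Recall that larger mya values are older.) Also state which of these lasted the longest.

Triassic, Carboniferous, Ediacaran, Tonian, Calymmian; total span 1398.6 Myr; longest is Tonian

From the excerpt: Triassic 251.902–201.4; Tonian 1000–720; Calymmian 1600–1400; Carboniferous 358.9–298.9; Ediacaran 635–538.8 (Ma).
Larger Ma is earlier, so the oldest is Calymmian and the youngest is Triassic; youngest to oldest: Triassic, Carboniferous, Ediacaran, Tonian, Calymmian.
Oldest start 1600 minus youngest end 201.4 gives 1398.6 Myr overall.
Individual lengths (start − end): Calymmian 200; Carboniferous 60; Triassic 50.502; Tonian 280; Ediacaran 96.2. The largest is Tonian at 280 Myr.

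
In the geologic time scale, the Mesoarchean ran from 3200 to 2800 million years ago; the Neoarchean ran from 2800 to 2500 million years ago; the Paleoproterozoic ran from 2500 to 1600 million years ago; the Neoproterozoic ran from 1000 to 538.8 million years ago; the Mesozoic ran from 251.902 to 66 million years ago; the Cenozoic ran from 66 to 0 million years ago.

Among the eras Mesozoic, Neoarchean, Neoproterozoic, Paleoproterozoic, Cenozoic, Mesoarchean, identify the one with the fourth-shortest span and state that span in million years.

Durations: Mesozoic 185.902; Neoarchean 300; Neoproterozoic 461.2; Paleoproterozoic 900; Cenozoic 66; Mesoarchean 400 Myr.
Sorted shortest-first: Cenozoic (66), Mesozoic (185.902), Neoarchean (300), Mesoarchean (400), Neoproterozoic (461.2), Paleoproterozoic (900).
The fourth shortest is Mesoarchean at 400 Myr.

Mesoarchean, 400 million years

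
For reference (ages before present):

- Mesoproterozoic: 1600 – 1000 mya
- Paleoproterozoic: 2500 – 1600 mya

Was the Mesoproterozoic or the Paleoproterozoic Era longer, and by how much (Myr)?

Paleoproterozoic, by 300 million years

Mesoproterozoic: 1600 − 1000 = 600 Myr.
Paleoproterozoic: 2500 − 1600 = 900 Myr.
Difference: 900 − 600 = 300 Myr, so the Paleoproterozoic was longer.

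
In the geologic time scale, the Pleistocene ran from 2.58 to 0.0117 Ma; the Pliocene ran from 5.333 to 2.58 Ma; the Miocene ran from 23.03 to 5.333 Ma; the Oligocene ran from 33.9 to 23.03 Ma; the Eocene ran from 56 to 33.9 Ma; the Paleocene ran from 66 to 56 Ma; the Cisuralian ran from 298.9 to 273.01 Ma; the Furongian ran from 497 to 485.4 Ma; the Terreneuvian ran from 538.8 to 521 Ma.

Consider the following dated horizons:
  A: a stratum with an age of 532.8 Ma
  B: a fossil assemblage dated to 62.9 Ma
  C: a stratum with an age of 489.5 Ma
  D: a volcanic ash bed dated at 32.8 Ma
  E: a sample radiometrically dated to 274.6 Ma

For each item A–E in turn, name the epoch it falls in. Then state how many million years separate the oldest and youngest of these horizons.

A — Terreneuvian; B — Paleocene; C — Furongian; D — Oligocene; E — Cisuralian; span 500 million years

A: 532.8 Ma lies in 538.8–521 Ma, so Terreneuvian.
B: 62.9 Ma lies in 66–56 Ma, so Paleocene.
C: 489.5 Ma lies in 497–485.4 Ma, so Furongian.
D: 32.8 Ma lies in 33.9–23.03 Ma, so Oligocene.
E: 274.6 Ma lies in 298.9–273.01 Ma, so Cisuralian.
Oldest = 532.8 Ma, youngest = 32.8 Ma → span 500 Myr.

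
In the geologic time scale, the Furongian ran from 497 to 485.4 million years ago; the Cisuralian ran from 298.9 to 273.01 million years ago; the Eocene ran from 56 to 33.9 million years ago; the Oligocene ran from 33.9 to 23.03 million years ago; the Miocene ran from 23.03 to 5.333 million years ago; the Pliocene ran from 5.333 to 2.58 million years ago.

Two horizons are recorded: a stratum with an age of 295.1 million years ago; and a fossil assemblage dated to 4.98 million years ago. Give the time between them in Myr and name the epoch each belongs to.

290.12 million years apart; the first in the Cisuralian, the second in the Pliocene

Elapsed time: 295.1 − 4.98 = 290.12 Myr.
295.1 Ma lies within 298.9–273.01 Ma: Cisuralian.
4.98 Ma lies within 5.333–2.58 Ma: Pliocene.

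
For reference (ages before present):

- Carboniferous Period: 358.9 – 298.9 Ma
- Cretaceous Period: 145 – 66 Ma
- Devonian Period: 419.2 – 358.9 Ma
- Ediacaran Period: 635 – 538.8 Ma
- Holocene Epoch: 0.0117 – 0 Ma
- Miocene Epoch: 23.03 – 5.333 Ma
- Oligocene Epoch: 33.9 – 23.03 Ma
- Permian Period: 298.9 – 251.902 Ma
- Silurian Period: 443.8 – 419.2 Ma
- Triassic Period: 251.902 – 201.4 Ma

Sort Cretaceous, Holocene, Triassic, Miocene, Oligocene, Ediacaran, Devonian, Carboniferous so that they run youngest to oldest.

Holocene, Miocene, Oligocene, Cretaceous, Triassic, Carboniferous, Devonian, Ediacaran

Read off each span (Ma): Cretaceous 145–66; Holocene 0.0117–0; Triassic 251.902–201.4; Miocene 23.03–5.333; Oligocene 33.9–23.03; Ediacaran 635–538.8; Devonian 419.2–358.9; Carboniferous 358.9–298.9.
Larger Ma is older, so oldest→youngest is Ediacaran, Devonian, Carboniferous, Triassic, Cretaceous, Oligocene, Miocene, Holocene; reverse it for youngest→oldest.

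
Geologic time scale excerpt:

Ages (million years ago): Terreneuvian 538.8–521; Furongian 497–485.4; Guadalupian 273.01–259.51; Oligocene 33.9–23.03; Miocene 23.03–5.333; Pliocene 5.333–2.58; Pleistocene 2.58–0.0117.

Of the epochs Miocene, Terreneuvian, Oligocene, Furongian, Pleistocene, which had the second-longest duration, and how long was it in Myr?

Miocene, 17.697 million years

Durations: Miocene 17.697; Terreneuvian 17.8; Oligocene 10.87; Furongian 11.6; Pleistocene 2.5683 Myr.
Sorted longest-first: Terreneuvian (17.8), Miocene (17.697), Furongian (11.6), Oligocene (10.87), Pleistocene (2.5683).
The second longest is Miocene at 17.697 Myr.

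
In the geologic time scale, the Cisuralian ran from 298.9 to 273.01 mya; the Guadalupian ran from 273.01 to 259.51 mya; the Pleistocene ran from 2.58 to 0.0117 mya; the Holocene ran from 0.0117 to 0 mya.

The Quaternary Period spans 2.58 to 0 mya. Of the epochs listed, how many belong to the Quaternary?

Epochs inside 2.58–0 Ma: Pleistocene, Holocene — 2 in total.

2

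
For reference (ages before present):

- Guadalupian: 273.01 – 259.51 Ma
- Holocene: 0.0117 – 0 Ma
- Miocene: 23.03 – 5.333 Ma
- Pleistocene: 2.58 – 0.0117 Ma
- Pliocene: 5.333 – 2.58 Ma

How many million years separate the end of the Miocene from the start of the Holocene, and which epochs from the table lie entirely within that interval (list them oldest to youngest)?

The Miocene closes at 5.333 Ma and the Holocene opens at 0.0117 Ma, so the interval is 5.333 − 0.0117 = 5.3213 Myr.
An epoch fits inside if it starts at or after 5.333 Ma and ends at or before 0.0117 Ma; oldest first that gives Pliocene, Pleistocene.

5.3213 million years; Pliocene, Pleistocene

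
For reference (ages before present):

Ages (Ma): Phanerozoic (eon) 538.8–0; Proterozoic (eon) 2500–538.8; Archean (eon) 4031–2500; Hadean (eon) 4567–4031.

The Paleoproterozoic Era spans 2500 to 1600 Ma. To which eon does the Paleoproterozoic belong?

Proterozoic

The Paleoproterozoic (2500–1600 Ma) lies entirely within 2500–538.8 Ma, the Proterozoic Eon.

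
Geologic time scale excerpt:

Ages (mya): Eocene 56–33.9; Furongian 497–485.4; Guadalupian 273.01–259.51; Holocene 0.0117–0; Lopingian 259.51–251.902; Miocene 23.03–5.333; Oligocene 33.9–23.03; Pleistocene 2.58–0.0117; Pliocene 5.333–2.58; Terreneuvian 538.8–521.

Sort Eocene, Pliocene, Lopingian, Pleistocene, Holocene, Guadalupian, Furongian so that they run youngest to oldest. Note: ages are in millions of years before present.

The oldest of these is Furongian (starts 497 Ma) and the youngest is Holocene (ends 0 Ma).
In between, by decreasing start age: Guadalupian (273.01), Lopingian (259.51), Eocene (56), Pliocene (5.333), Pleistocene (2.58).
Listing youngest first means reversing that sequence.

Holocene, Pleistocene, Pliocene, Eocene, Lopingian, Guadalupian, Furongian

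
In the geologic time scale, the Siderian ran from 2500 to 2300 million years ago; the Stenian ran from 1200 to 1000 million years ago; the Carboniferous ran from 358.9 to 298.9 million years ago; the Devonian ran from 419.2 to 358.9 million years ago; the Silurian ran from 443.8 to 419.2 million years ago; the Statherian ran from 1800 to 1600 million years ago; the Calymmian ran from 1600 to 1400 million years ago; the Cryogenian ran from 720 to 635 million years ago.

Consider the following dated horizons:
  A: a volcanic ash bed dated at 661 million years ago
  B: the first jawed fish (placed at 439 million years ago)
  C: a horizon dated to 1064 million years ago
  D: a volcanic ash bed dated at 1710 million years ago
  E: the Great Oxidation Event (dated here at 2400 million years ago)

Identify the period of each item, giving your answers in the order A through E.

A: 661 Ma lies in 720–635 Ma, so Cryogenian.
B: 439 Ma lies in 443.8–419.2 Ma, so Silurian.
C: 1064 Ma lies in 1200–1000 Ma, so Stenian.
D: 1710 Ma lies in 1800–1600 Ma, so Statherian.
E: 2400 Ma lies in 2500–2300 Ma, so Siderian.

A — Cryogenian; B — Silurian; C — Stenian; D — Statherian; E — Siderian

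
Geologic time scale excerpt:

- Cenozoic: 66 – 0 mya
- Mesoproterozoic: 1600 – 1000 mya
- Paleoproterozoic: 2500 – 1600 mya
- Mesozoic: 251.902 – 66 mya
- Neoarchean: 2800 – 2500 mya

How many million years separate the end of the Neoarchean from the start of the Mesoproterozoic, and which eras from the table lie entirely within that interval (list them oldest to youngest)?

The Neoarchean closes at 2500 Ma and the Mesoproterozoic opens at 1600 Ma, so the interval is 2500 − 1600 = 900 Myr.
An era fits inside if it starts at or after 2500 Ma and ends at or before 1600 Ma; oldest first that gives Paleoproterozoic.

900 million years; Paleoproterozoic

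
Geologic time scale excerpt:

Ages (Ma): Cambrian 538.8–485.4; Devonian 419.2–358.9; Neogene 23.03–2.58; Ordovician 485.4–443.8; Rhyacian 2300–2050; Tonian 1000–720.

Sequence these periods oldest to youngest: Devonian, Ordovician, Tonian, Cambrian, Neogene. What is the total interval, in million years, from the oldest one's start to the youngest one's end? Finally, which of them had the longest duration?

Start ages (Ma): Tonian 1000, Cambrian 538.8, Ordovician 485.4, Devonian 419.2, Neogene 23.03.
Ordered oldest to youngest: Tonian, Cambrian, Ordovician, Devonian, Neogene.
Span = 1000 − 2.58 = 997.42 Myr.
Durations: Tonian 280, Cambrian 53.4, Devonian 60.3, Neogene 20.45, Ordovician 41.6 → longest is Tonian (280 Myr).

Tonian → Cambrian → Ordovician → Devonian → Neogene; total span 997.42 Myr; longest is Tonian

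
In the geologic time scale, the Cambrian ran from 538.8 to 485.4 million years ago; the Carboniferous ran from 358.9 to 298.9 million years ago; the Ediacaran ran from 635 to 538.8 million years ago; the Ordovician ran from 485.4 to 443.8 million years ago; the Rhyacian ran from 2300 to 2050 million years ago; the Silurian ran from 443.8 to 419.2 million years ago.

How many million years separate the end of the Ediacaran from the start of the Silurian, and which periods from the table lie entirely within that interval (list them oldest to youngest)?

95 million years; Cambrian, Ordovician

End of Ediacaran = 538.8 Ma; start of Silurian = 443.8 Ma.
Gap = 538.8 − 443.8 = 95 Myr.
Periods wholly inside 538.8–443.8 Ma: Cambrian (538.8–485.4), Ordovician (485.4–443.8).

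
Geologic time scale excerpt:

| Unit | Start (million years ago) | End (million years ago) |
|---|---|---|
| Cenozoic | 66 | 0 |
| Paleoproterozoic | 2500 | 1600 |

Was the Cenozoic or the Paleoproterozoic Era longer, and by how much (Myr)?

Paleoproterozoic, by 834 million years

Cenozoic: 66 − 0 = 66 Myr.
Paleoproterozoic: 2500 − 1600 = 900 Myr.
Difference: 900 − 66 = 834 Myr, so the Paleoproterozoic was longer.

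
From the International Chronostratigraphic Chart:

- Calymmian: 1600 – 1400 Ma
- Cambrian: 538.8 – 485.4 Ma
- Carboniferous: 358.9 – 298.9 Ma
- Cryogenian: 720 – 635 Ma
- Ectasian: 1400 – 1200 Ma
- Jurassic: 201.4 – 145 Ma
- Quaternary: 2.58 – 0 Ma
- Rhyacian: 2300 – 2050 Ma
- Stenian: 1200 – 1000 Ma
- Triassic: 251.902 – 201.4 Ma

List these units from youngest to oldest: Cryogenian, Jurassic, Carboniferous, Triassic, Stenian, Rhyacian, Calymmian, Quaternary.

Quaternary, Jurassic, Triassic, Carboniferous, Cryogenian, Stenian, Calymmian, Rhyacian

Sorting by start age (ascending Ma, since larger Ma = older): Quaternary start 2.58, Jurassic start 201.4, Triassic start 251.902, Carboniferous start 358.9, Cryogenian start 720, Stenian start 1200, Calymmian start 1600, Rhyacian start 2300.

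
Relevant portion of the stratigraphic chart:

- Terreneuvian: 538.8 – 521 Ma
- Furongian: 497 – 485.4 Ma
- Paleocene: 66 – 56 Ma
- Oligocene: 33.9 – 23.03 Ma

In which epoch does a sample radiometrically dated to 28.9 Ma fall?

Oligocene

28.9 Ma lies between 33.9 and 23.03 Ma, so it falls in the Oligocene.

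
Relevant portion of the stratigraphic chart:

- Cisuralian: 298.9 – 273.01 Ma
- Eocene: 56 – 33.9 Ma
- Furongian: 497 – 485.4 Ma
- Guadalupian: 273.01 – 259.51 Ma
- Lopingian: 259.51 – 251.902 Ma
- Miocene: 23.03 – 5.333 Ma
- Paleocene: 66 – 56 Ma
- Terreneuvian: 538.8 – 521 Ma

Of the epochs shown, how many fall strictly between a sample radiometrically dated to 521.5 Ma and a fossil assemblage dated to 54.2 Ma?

5

521.5 Ma sits inside the Terreneuvian (538.8–521) and 54.2 Ma inside the Eocene (56–33.9); neither of those is wholly between the two dates.
The listed epochs lying completely between them are Furongian, Cisuralian, Guadalupian, Lopingian, Paleocene — 5 in all.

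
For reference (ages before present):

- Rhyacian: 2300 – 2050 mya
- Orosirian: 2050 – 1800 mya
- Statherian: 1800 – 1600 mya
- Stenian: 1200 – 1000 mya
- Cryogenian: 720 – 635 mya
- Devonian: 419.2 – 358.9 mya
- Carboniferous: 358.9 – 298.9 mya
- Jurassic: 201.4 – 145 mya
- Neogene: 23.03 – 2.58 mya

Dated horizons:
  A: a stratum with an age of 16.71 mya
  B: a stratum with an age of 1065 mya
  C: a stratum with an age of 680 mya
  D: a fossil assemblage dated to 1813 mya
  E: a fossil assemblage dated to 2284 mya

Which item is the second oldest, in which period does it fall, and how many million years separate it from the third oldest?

Larger Ma means older, so oldest first: E 2284 > D 1813 > B 1065 > C 680 > A 16.71.
Counting 2 along gives D (1813 Ma); the excerpt puts that inside the Orosirian, 2050–1800 Ma.
Next in line is B (1065 Ma), and 1813 − 1065 = 748 Myr.

D, in the Orosirian; 748 million years to B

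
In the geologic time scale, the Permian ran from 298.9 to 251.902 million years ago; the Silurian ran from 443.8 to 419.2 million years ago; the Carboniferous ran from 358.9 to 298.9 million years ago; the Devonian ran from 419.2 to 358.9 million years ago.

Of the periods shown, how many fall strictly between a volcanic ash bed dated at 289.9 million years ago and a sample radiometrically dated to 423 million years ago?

423 Ma sits inside the Silurian (443.8–419.2) and 289.9 Ma inside the Permian (298.9–251.902); neither of those is wholly between the two dates.
The listed periods lying completely between them are Devonian, Carboniferous — 2 in all.

2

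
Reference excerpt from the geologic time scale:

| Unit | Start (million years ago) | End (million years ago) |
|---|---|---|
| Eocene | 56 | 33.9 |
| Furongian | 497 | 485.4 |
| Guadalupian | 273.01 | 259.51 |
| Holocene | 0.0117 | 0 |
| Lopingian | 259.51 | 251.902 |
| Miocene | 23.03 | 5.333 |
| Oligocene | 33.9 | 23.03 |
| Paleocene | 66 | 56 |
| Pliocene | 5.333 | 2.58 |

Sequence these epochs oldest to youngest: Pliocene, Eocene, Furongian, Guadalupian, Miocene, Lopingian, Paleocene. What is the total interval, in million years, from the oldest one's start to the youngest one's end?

Furongian, Guadalupian, Lopingian, Paleocene, Eocene, Miocene, Pliocene; total span 494.42 Myr

From the excerpt: Pliocene 5.333–2.58; Eocene 56–33.9; Furongian 497–485.4; Guadalupian 273.01–259.51; Miocene 23.03–5.333; Lopingian 259.51–251.902; Paleocene 66–56 (Ma).
Larger Ma is earlier, so the oldest is Furongian and the youngest is Pliocene; oldest to youngest: Furongian, Guadalupian, Lopingian, Paleocene, Eocene, Miocene, Pliocene.
Oldest start 497 minus youngest end 2.58 gives 494.42 Myr overall.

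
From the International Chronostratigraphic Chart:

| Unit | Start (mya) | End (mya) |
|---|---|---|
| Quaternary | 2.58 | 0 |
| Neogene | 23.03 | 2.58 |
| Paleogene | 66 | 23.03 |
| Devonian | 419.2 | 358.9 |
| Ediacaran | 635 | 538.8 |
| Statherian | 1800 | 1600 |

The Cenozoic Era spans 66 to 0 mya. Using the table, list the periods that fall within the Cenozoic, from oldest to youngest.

Paleogene, Neogene, Quaternary

Periods with both bounds inside 66–0 Ma: Paleogene (66–23.03), Neogene (23.03–2.58), Quaternary (2.58–0).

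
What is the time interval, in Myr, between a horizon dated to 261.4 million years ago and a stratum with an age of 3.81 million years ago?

257.59 million years

261.4 − 3.81 = 257.59 million years.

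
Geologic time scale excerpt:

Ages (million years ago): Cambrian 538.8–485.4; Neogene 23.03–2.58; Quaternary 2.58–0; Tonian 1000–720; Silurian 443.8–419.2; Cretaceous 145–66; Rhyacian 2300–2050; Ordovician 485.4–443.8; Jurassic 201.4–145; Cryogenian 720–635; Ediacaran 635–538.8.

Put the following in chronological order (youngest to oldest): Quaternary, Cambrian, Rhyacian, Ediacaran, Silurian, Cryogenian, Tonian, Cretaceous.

Sorting by start age (ascending Ma, since larger Ma = older): Quaternary began 2.58, Cretaceous began 145, Silurian began 443.8, Cambrian began 538.8, Ediacaran began 635, Cryogenian began 720, Tonian began 1000, Rhyacian began 2300.

Quaternary, Cretaceous, Silurian, Cambrian, Ediacaran, Cryogenian, Tonian, Rhyacian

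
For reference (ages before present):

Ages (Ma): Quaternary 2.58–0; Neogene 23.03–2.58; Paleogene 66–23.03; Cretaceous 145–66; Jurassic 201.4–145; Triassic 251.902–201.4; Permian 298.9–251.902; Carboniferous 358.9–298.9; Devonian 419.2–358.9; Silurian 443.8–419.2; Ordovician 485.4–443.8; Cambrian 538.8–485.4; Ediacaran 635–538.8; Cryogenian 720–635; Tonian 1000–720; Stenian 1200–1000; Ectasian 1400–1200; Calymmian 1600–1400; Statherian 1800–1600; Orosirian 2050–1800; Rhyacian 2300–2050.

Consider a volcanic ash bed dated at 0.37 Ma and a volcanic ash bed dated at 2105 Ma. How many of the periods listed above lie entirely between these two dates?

19

2105 Ma sits inside the Rhyacian (2300–2050) and 0.37 Ma inside the Quaternary (2.58–0); neither of those is wholly between the two dates.
The listed periods lying completely between them are Orosirian, Statherian, Calymmian, Ectasian, Stenian, Tonian, Cryogenian, Ediacaran, Cambrian, Ordovician, Silurian, Devonian, Carboniferous, Permian, Triassic, Jurassic, Cretaceous, Paleogene, Neogene — 19 in all.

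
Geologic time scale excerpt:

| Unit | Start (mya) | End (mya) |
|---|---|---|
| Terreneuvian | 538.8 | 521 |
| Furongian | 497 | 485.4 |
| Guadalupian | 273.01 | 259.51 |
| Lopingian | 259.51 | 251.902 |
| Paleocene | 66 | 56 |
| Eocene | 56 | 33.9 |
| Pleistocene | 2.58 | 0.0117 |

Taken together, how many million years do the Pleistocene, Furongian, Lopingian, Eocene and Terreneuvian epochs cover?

Each duration: Pleistocene = 2.5683; Furongian = 11.6; Lopingian = 7.608; Eocene = 22.1; Terreneuvian = 17.8.
Sum: 2.5683 + 11.6 + 7.608 + 22.1 + 17.8 = 61.6763 Myr.

61.6763 million years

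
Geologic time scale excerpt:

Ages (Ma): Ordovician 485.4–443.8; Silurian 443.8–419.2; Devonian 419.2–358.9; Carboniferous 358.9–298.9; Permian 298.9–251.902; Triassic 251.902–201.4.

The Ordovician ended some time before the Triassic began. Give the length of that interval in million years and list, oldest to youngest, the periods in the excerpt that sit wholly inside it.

191.898 million years; Silurian, Devonian, Carboniferous, Permian

End of Ordovician = 443.8 Ma; start of Triassic = 251.902 Ma.
Gap = 443.8 − 251.902 = 191.898 Myr.
Periods wholly inside 443.8–251.902 Ma: Silurian (443.8–419.2), Devonian (419.2–358.9), Carboniferous (358.9–298.9), Permian (298.9–251.902).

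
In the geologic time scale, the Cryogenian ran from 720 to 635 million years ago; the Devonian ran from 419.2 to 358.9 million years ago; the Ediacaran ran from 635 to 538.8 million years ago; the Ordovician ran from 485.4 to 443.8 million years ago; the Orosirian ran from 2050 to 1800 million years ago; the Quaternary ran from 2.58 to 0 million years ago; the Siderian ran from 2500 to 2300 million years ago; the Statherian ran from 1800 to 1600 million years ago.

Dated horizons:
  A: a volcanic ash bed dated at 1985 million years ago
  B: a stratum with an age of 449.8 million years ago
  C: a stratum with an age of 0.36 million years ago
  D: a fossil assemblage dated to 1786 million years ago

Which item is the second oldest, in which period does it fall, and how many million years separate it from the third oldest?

D, in the Statherian; 1336.2 million years to B

Larger Ma means older, so oldest first: A 1985 > D 1786 > B 449.8 > C 0.36.
Counting 2 along gives D (1786 Ma); the excerpt puts that inside the Statherian, 1800–1600 Ma.
Next in line is B (449.8 Ma), and 1786 − 449.8 = 1336.2 Myr.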